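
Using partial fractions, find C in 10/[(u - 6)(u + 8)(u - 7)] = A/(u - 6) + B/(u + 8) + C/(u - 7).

Cover-up at u = 7: C = 10/[(7 - 6)(7 + 8)] = 10/[(1)(15)] = 10/15 = 2/3


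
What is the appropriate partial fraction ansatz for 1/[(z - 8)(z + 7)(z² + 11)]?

Two linear + quadratic: α/(z - 8) + β/(z + 7) + (γz + δ)/(z² + 11)


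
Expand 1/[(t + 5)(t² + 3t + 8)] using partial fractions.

Cover-up at t = -5: A = 1/((-5)² + 3·(-5) + 8) = 1/18. Then B = -A = -1/18, C = -A·(3 - 5) = 1/9
Result: (1/18)/(t + 5) - ((1/18)t - 1/9)/(t² + 3t + 8)


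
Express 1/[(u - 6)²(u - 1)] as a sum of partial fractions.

Cover-up at u=1: C = 1/(1 - 6)² = 1/25. Cover-up at u=6: B = 1/(6 - 1) = 1/5. Comparing u² coeff: A = -C = -1/25
Result: (-1/25)/(u - 6) + (1/5)/(u - 6)² + (1/25)/(u - 1)


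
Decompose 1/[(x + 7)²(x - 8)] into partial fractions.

Cover-up at x=8: C = 1/(8 + 7)² = 1/225. Cover-up at x=-7: B = 1/(-7 - 8) = -1/15. Comparing x² coeff: A = -C = -1/225
Result: (-1/225)/(x + 7) - (1/15)/(x + 7)² + (1/225)/(x - 8)


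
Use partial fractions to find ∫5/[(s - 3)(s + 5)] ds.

Decompose: 5/[(s - 3)(s + 5)] = (5/8)/(s - 3) - (5/8)/(s + 5). Integrate each term: (5/8) ln|(s - 3)| - (5/8) ln|(s + 5)| + C


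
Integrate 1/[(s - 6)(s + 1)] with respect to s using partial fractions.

Decompose: 1/[(s - 6)(s + 1)] = (1/7)/(s - 6) - (1/7)/(s + 1). Integrate each term: (1/7) ln|(s - 6)| - (1/7) ln|(s + 1)| + C


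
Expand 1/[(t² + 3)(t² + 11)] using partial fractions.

Coefficient matching gives A = C = 0, B = 1/(11-3) = 1/8, D = -B = -1/8
Result: (1/8)/(t² + 3) - (1/8)/(t² + 11)


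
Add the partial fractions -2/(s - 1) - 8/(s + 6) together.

Common denominator (s - 1)(s + 6). Numerator: -2(s + 6) - 8(s - 1) = (-2s - 12) - (8s - 8) = -10s - 4
Result: (-10s - 4)/[(s - 1)(s + 6)]


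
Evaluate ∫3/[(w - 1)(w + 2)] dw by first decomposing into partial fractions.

Decompose: 3/[(w - 1)(w + 2)] = 1/(w - 1) - 1/(w + 2). Integrate each term: ln|(w - 1)| - ln|(w + 2)| + C


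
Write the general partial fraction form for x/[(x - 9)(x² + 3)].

Linear + irreducible quadratic: A/(x - 9) + (Bx + C)/(x² + 3)


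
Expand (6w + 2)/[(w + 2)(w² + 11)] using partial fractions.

At w=-2: A = (6·(-2) + 2)/((-2)² + 11) = -2/3. B = -A = 2/3, C = 6 - (-2)·A = 14/3
Result: (-2/3)/(w + 2) + ((2/3)w + 14/3)/(w² + 11)


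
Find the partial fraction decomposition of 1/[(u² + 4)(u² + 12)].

Coefficient matching gives P = R = 0, Q = 1/(12-4) = 1/8, S = -Q = -1/8
Result: (1/8)/(u² + 4) - (1/8)/(u² + 12)


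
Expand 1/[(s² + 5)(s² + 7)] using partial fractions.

Coefficient matching gives α = γ = 0, β = 1/(7-5) = 1/2, δ = -β = -1/2
Result: (1/2)/(s² + 5) - (1/2)/(s² + 7)


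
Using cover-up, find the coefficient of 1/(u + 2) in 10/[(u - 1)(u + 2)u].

Cover (u + 2), set u=-2: 10/[(-2 - 1)(-2 - 0)] = 5/3


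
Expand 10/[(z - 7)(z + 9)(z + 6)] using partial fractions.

Using cover-up method: α = 5/104, β = 5/24, γ = -10/39
Result: (5/104)/(z - 7) + (5/24)/(z + 9) - (10/39)/(z + 6)


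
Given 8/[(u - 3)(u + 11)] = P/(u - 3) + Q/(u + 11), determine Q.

Cover-up at u = -11: Q = 8/(-11 - 3) = -8/14 = -4/7


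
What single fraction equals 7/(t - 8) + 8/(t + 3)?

Common denominator (t - 8)(t + 3). Numerator: 7(t + 3) + 8(t - 8) = (7t + 21) + (8t - 64) = 15t - 43
Result: (15t - 43)/[(t - 8)(t + 3)]


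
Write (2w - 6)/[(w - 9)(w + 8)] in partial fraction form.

At w=9: P = (2·9 - 6)/(9 + 8) = 12/17. At w=-8: Q = (2·(-8) - 6)/(-8 - 9) = 22/17
Result: (12/17)/(w - 9) + (22/17)/(w + 8)


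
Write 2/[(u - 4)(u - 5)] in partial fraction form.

2/(u - 4)(u - 5) = P/(u - 4) + Q/(u - 5). P = 2/(4 - 5) = -2, Q = 2/(5 - 4) = 2
Result: -2/(u - 4) + 2/(u - 5)


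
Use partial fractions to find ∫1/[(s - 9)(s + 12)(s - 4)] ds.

Cover-up: A = 1/105, B = 1/336, C = -1/80. Decomposition: (1/105)/(s - 9) + (1/336)/(s + 12) - (1/80)/(s - 4). Integrate each term: (1/105) ln|(s - 9)| + (1/336) ln|(s + 12)| - (1/80) ln|(s - 4)| + C


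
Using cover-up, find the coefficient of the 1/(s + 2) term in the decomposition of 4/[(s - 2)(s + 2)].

Cover (s + 2), set s=-2: 4/((s - 2) at s=-2) = 4/(-4) = -1


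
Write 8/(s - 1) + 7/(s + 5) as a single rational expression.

Common denominator (s - 1)(s + 5). Numerator: 8(s + 5) + 7(s - 1) = (8s + 40) + (7s - 7) = 15s + 33
Result: (15s + 33)/[(s - 1)(s + 5)]


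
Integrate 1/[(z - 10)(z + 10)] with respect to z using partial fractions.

Decompose: 1/[(z - 10)(z + 10)] = (1/20)/(z - 10) - (1/20)/(z + 10). Integrate each term: (1/20) ln|(z - 10)| - (1/20) ln|(z + 10)| + C


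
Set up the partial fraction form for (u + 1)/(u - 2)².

Repeated linear factor: P/(u - 2) + Q/(u - 2)²


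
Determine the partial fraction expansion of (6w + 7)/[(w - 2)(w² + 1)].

At w=2: P = (6·2 + 7)/(2² + 1) = 19/5. Q = -P = -19/5, R = 6 - 2·P = -8/5
Result: (19/5)/(w - 2) - ((19/5)w + 8/5)/(w² + 1)


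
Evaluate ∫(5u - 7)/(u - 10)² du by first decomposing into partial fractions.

Decompose: A = 5, B = 5·10 - 7 = 43, so (5u - 7)/(u - 10)² = 5/(u - 10) + 43/(u - 10)². Integrate: ∫ A/(u - 10) du = 5 ln|(u - 10)|; ∫ B/(u - 10)² du = -43/(u - 10). Sum: 5 ln|(u - 10)| - 43/(u - 10) + C


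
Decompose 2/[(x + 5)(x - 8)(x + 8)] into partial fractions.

Using cover-up method: α = -2/39, β = 1/104, γ = 1/24
Result: (-2/39)/(x + 5) + (1/104)/(x - 8) + (1/24)/(x + 8)


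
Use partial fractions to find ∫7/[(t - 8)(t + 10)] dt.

Decompose: 7/[(t - 8)(t + 10)] = (7/18)/(t - 8) - (7/18)/(t + 10). Integrate each term: (7/18) ln|(t - 8)| - (7/18) ln|(t + 10)| + C


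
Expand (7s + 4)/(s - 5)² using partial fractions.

(7s + 4) = P(s - 5) + Q. At s = 5: Q = 7·5 + 4 = 39. Coeff of s: P = 7
Result: 7/(s - 5) + 39/(s - 5)²


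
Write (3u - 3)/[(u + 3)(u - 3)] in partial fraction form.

At u=-3: α = (3·(-3) - 3)/(-3 - 3) = 2. At u=3: β = (3·3 - 3)/(3 + 3) = 1
Result: 2/(u + 3) + 1/(u - 3)


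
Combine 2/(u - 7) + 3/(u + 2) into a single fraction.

Common denominator (u - 7)(u + 2). Numerator: 2(u + 2) + 3(u - 7) = (2u + 4) + (3u - 21) = 5u - 17
Result: (5u - 17)/[(u - 7)(u + 2)]


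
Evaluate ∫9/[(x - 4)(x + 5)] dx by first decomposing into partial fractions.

Decompose: 9/[(x - 4)(x + 5)] = 1/(x - 4) - 1/(x + 5). Integrate each term: ln|(x - 4)| - ln|(x + 5)| + C


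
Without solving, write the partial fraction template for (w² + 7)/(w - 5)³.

Repeated linear factor (power 3): A/(w - 5) + B/(w - 5)² + C/(w - 5)³


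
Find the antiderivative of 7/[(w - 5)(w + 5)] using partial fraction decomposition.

Decompose: 7/[(w - 5)(w + 5)] = (7/10)/(w - 5) - (7/10)/(w + 5). Integrate each term: (7/10) ln|(w - 5)| - (7/10) ln|(w + 5)| + C


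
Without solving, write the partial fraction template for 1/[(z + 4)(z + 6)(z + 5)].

Three distinct linear factors: P/(z + 4) + Q/(z + 6) + R/(z + 5)


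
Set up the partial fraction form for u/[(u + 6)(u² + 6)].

Linear + irreducible quadratic: α/(u + 6) + (βu + γ)/(u² + 6)


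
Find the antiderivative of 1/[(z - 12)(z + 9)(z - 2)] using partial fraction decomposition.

Cover-up: A = 1/210, B = 1/231, C = -1/110. Decomposition: (1/210)/(z - 12) + (1/231)/(z + 9) - (1/110)/(z - 2). Integrate each term: (1/210) ln|(z - 12)| + (1/231) ln|(z + 9)| - (1/110) ln|(z - 2)| + C


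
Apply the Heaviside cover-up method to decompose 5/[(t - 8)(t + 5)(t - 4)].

Cover (t - 8), t=8: P = 5/[(8 + 5)(8 - 4)] = 5/52. Cover (t + 5), t=-5: Q = 5/[(-5 - 8)(-5 - 4)] = 5/117. Cover (t - 4), t=4: R = 5/[(4 - 8)(4 + 5)] = -5/36.
Result: (5/52)/(t - 8) + (5/117)/(t + 5) - (5/36)/(t - 4)


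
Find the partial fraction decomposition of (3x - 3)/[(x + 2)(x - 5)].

At x=-2: α = (3·(-2) - 3)/(-2 - 5) = 9/7. At x=5: β = (3·5 - 3)/(5 + 2) = 12/7
Result: (9/7)/(x + 2) + (12/7)/(x - 5)


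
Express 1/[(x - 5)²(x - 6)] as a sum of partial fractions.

Cover-up at x=6: R = 1/(6 - 5)² = 1. Cover-up at x=5: Q = 1/(5 - 6) = -1. Comparing x² coeff: P = -R = -1
Result: -1/(x - 5) - 1/(x - 5)² + 1/(x - 6)


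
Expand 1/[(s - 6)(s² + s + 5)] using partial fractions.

Cover-up at s = 6: A = 1/(6² + 1·6 + 5) = 1/47. Then B = -A = -1/47, C = -A·(1 + 6) = -7/47
Result: (1/47)/(s - 6) - ((1/47)s + 7/47)/(s² + s + 5)


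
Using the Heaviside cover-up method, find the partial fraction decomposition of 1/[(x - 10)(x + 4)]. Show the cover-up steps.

Cover (x - 10): set x=10, get α = 1/(10 + 4) = 1/14. Cover (x + 4): set x=-4, get β = 1/(-4 - 10) = -1/14.
Result: (1/14)/(x - 10) - (1/14)/(x + 4)


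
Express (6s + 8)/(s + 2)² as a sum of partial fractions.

(6s + 8) = P(s + 2) + Q. At s = -2: Q = 6·(-2) + 8 = -4. Coeff of s: P = 6
Result: 6/(s + 2) - 4/(s + 2)²


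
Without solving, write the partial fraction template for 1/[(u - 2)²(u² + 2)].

Repeated linear + quadratic: α/(u - 2) + β/(u - 2)² + (γu + δ)/(u² + 2)


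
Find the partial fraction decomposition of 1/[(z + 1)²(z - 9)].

Cover-up at z=9: γ = 1/(9 + 1)² = 1/100. Cover-up at z=-1: β = 1/(-1 - 9) = -1/10. Comparing z² coeff: α = -γ = -1/100
Result: (-1/100)/(z + 1) - (1/10)/(z + 1)² + (1/100)/(z - 9)


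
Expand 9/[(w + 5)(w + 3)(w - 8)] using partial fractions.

Using cover-up method: α = 9/26, β = -9/22, γ = 9/143
Result: (9/26)/(w + 5) - (9/22)/(w + 3) + (9/143)/(w - 8)


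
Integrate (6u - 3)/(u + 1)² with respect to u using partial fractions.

Decompose: A = 6, B = 6·(-1) - 3 = -9, so (6u - 3)/(u + 1)² = 6/(u + 1) - 9/(u + 1)². Integrate: ∫ A/(u + 1) du = 6 ln|(u + 1)|; ∫ B/(u + 1)² du = 9/(u + 1). Sum: 6 ln|(u + 1)| + 9/(u + 1) + C


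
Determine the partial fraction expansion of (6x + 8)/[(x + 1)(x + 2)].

At x=-1: P = (6·(-1) + 8)/(-1 + 2) = 2. At x=-2: Q = (6·(-2) + 8)/(-2 + 1) = 4
Result: 2/(x + 1) + 4/(x + 2)


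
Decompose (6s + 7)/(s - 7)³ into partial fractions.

(6s + 7) = P(s - 7)² + Q(s - 7) + R. At s = 7: R = 6·7 + 7 = 49. Coefficients: P = 0, Q = 6
Result: 6/(s - 7)² + 49/(s - 7)³


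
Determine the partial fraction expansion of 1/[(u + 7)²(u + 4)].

Cover-up at u=-4: γ = 1/(-4 + 7)² = 1/9. Cover-up at u=-7: β = 1/(-7 + 4) = -1/3. Comparing u² coeff: α = -γ = -1/9
Result: (-1/9)/(u + 7) - (1/3)/(u + 7)² + (1/9)/(u + 4)


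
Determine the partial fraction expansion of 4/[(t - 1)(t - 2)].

4/(t - 1)(t - 2) = A/(t - 1) + B/(t - 2). A = 4/(1 - 2) = -4, B = 4/(2 - 1) = 4
Result: -4/(t - 1) + 4/(t - 2)


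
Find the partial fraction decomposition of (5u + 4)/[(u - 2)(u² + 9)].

At u=2: A = (5·2 + 4)/(2² + 9) = 14/13. B = -A = -14/13, C = 5 - 2·A = 37/13
Result: (14/13)/(u - 2) - ((14/13)u - 37/13)/(u² + 9)


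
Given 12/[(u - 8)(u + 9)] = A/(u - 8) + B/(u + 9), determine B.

Cover-up at u = -9: B = 12/(-9 - 8) = -12/17


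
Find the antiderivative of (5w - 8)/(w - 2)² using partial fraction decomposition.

Decompose: P = 5, Q = 5·2 - 8 = 2, so (5w - 8)/(w - 2)² = 5/(w - 2) + 2/(w - 2)². Integrate: ∫ P/(w - 2) dw = 5 ln|(w - 2)|; ∫ Q/(w - 2)² dw = -2/(w - 2). Sum: 5 ln|(w - 2)| - 2/(w - 2) + C


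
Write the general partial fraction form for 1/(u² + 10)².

Repeated quadratic factor: (Pu + Q)/(u² + 10) + (Ru + S)/(u² + 10)²


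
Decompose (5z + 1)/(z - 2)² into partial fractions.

(5z + 1) = A(z - 2) + B. At z = 2: B = 5·2 + 1 = 11. Coeff of z: A = 5
Result: 5/(z - 2) + 11/(z - 2)²


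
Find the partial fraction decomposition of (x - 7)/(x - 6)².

(x - 7) = A(x - 6) + B. At x = 6: B = 1·6 - 7 = -1. Coeff of x: A = 1
Result: 1/(x - 6) - 1/(x - 6)²


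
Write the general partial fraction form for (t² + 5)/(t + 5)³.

Repeated linear factor (power 3): A/(t + 5) + B/(t + 5)² + C/(t + 5)³


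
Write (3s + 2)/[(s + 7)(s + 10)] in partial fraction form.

At s=-7: A = (3·(-7) + 2)/(-7 + 10) = -19/3. At s=-10: B = (3·(-10) + 2)/(-10 + 7) = 28/3
Result: (-19/3)/(s + 7) + (28/3)/(s + 10)


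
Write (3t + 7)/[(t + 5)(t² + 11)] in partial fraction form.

At t=-5: A = (3·(-5) + 7)/((-5)² + 11) = -2/9. B = -A = 2/9, C = 3 - (-5)·A = 17/9
Result: (-2/9)/(t + 5) + ((2/9)t + 17/9)/(t² + 11)


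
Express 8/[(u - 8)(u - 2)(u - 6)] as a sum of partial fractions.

Using cover-up method: P = 2/3, Q = 1/3, R = -1
Result: (2/3)/(u - 8) + (1/3)/(u - 2) - 1/(u - 6)


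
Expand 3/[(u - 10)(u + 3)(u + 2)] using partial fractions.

Using cover-up method: A = 1/52, B = 3/13, C = -1/4
Result: (1/52)/(u - 10) + (3/13)/(u + 3) - (1/4)/(u + 2)


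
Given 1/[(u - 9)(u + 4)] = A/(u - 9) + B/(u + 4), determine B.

Cover-up at u = -4: B = 1/(-4 - 9) = -1/13


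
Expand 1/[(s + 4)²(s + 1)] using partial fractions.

Cover-up at s=-1: C = 1/(-1 + 4)² = 1/9. Cover-up at s=-4: B = 1/(-4 + 1) = -1/3. Comparing s² coeff: A = -C = -1/9
Result: (-1/9)/(s + 4) - (1/3)/(s + 4)² + (1/9)/(s + 1)


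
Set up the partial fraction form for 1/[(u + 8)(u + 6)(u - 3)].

Three distinct linear factors: P/(u + 8) + Q/(u + 6) + R/(u - 3)


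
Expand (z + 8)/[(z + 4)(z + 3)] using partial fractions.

At z=-4: P = (1·(-4) + 8)/(-4 + 3) = -4. At z=-3: Q = (1·(-3) + 8)/(-3 + 4) = 5
Result: -4/(z + 4) + 5/(z + 3)


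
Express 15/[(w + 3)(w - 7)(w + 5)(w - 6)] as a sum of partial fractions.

Using Heaviside cover-up: (1/12)/(w + 3) + (1/8)/(w - 7) - (5/88)/(w + 5) - (5/33)/(w - 6)


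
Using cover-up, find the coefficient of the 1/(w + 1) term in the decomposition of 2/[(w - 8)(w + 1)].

Cover (w + 1), set w=-1: 2/((w - 8) at w=-1) = 2/(-9) = -2/9


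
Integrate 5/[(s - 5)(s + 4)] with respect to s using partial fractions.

Decompose: 5/[(s - 5)(s + 4)] = (5/9)/(s - 5) - (5/9)/(s + 4). Integrate each term: (5/9) ln|(s - 5)| - (5/9) ln|(s + 4)| + C


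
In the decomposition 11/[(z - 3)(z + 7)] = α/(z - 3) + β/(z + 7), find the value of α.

Cover-up at z = 3: α = 11/(3 + 7) = 11/10


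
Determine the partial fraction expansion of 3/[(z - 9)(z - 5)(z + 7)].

Using cover-up method: P = 3/64, Q = -1/16, R = 1/64
Result: (3/64)/(z - 9) - (1/16)/(z - 5) + (1/64)/(z + 7)


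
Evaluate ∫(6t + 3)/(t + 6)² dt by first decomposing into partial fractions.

Decompose: P = 6, Q = 6·(-6) + 3 = -33, so (6t + 3)/(t + 6)² = 6/(t + 6) - 33/(t + 6)². Integrate: ∫ P/(t + 6) dt = 6 ln|(t + 6)|; ∫ Q/(t + 6)² dt = 33/(t + 6). Sum: 6 ln|(t + 6)| + 33/(t + 6) + C


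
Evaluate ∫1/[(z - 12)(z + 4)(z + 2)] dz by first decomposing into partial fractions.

Cover-up: A = 1/224, B = 1/32, C = -1/28. Decomposition: (1/224)/(z - 12) + (1/32)/(z + 4) - (1/28)/(z + 2). Integrate each term: (1/224) ln|(z - 12)| + (1/32) ln|(z + 4)| - (1/28) ln|(z + 2)| + C


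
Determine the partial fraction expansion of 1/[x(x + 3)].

1/x(x + 3) = P/x + Q/(x + 3). P = 1/(0 + 3) = 1/3, Q = 1/(-3 - 0) = -1/3
Result: (1/3)/x - (1/3)/(x + 3)


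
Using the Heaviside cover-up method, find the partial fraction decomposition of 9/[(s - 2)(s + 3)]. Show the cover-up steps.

Cover (s - 2): set s=2, get α = 9/(2 + 3) = 9/5. Cover (s + 3): set s=-3, get β = 9/(-3 - 2) = -9/5.
Result: (9/5)/(s - 2) - (9/5)/(s + 3)


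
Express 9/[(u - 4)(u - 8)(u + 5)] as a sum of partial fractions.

Using cover-up method: P = -1/4, Q = 9/52, R = 1/13
Result: (-1/4)/(u - 4) + (9/52)/(u - 8) + (1/13)/(u + 5)


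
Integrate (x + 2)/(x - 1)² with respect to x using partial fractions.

Decompose: α = 1, β = 1·1 + 2 = 3, so (x + 2)/(x - 1)² = 1/(x - 1) + 3/(x - 1)². Integrate: ∫ α/(x - 1) dx = ln|(x - 1)|; ∫ β/(x - 1)² dx = -3/(x - 1). Sum: ln|(x - 1)| - 3/(x - 1) + C


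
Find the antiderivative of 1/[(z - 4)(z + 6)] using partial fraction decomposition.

Decompose: 1/[(z - 4)(z + 6)] = (1/10)/(z - 4) - (1/10)/(z + 6). Integrate each term: (1/10) ln|(z - 4)| - (1/10) ln|(z + 6)| + C


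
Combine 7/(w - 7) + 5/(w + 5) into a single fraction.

Common denominator (w - 7)(w + 5). Numerator: 7(w + 5) + 5(w - 7) = (7w + 35) + (5w - 35) = 12w
Result: (12w)/[(w - 7)(w + 5)]


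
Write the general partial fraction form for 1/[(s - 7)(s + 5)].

Distinct linear factors: α/(s - 7) + β/(s + 5)


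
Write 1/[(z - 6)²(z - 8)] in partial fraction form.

Cover-up at z=8: γ = 1/(8 - 6)² = 1/4. Cover-up at z=6: β = 1/(6 - 8) = -1/2. Comparing z² coeff: α = -γ = -1/4
Result: (-1/4)/(z - 6) - (1/2)/(z - 6)² + (1/4)/(z - 8)


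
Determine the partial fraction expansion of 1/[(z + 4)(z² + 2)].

Cover-up at z = -4: α = 1/((-4)² + 2) = 1/18. Then β = -α = -1/18, γ = -α·(0 - 4) = 2/9
Result: (1/18)/(z + 4) - ((1/18)z - 2/9)/(z² + 2)


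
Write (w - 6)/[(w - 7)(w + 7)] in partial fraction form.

At w=7: α = (1·7 - 6)/(7 + 7) = 1/14. At w=-7: β = (1·(-7) - 6)/(-7 - 7) = 13/14
Result: (1/14)/(w - 7) + (13/14)/(w + 7)


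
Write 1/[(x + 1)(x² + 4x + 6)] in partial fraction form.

Cover-up at x = -1: P = 1/((-1)² + 4·(-1) + 6) = 1/3. Then Q = -P = -1/3, R = -P·(4 - 1) = -1
Result: (1/3)/(x + 1) - ((1/3)x + 1)/(x² + 4x + 6)


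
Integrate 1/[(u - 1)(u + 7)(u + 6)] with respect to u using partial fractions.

Cover-up: A = 1/56, B = 1/8, C = -1/7. Decomposition: (1/56)/(u - 1) + (1/8)/(u + 7) - (1/7)/(u + 6). Integrate each term: (1/56) ln|(u - 1)| + (1/8) ln|(u + 7)| - (1/7) ln|(u + 6)| + C


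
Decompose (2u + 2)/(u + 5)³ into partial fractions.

(2u + 2) = P(u + 5)² + Q(u + 5) + R. At u = -5: R = 2·(-5) + 2 = -8. Coefficients: P = 0, Q = 2
Result: 2/(u + 5)² - 8/(u + 5)³


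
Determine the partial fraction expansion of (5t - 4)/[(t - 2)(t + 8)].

At t=2: P = (5·2 - 4)/(2 + 8) = 3/5. At t=-8: Q = (5·(-8) - 4)/(-8 - 2) = 22/5
Result: (3/5)/(t - 2) + (22/5)/(t + 8)


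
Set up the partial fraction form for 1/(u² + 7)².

Repeated quadratic factor: (Pu + Q)/(u² + 7) + (Ru + S)/(u² + 7)²


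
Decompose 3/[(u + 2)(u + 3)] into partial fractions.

3/(u + 2)(u + 3) = A/(u + 2) + B/(u + 3). A = 3/(-2 + 3) = 3, B = 3/(-3 + 2) = -3
Result: 3/(u + 2) - 3/(u + 3)


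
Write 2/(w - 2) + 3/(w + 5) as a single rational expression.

Common denominator (w - 2)(w + 5). Numerator: 2(w + 5) + 3(w - 2) = (2w + 10) + (3w - 6) = 5w + 4
Result: (5w + 4)/[(w - 2)(w + 5)]


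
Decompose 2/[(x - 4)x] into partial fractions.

2/(x - 4)x = P/(x - 4) + Q/x. P = 2/(4 - 0) = 1/2, Q = 2/(0 - 4) = -1/2
Result: (1/2)/(x - 4) - (1/2)/x


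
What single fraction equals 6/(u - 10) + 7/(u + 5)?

Common denominator (u - 10)(u + 5). Numerator: 6(u + 5) + 7(u - 10) = (6u + 30) + (7u - 70) = 13u - 40
Result: (13u - 40)/[(u - 10)(u + 5)]


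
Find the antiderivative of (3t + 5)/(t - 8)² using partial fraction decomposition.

Decompose: α = 3, β = 3·8 + 5 = 29, so (3t + 5)/(t - 8)² = 3/(t - 8) + 29/(t - 8)². Integrate: ∫ α/(t - 8) dt = 3 ln|(t - 8)|; ∫ β/(t - 8)² dt = -29/(t - 8). Sum: 3 ln|(t - 8)| - 29/(t - 8) + C


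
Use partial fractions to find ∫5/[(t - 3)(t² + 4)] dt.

Cover-up at t=3: α = 5/(3²+4) = 5/13. Coeff matching: β = -5/13, γ = -15/13. Decomposition: (5/13)/(t - 3) - ((5/13)t + 15/13)/(t² + 4). Integrate: linear → ln, quadratic → (1/2)ln + arctan: (5/13) ln|(t - 3)| - (5/26) ln(t² + 4) - (15/26) arctan(t/2) + C


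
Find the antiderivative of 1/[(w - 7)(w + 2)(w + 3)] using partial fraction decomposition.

Cover-up: A = 1/90, B = -1/9, C = 1/10. Decomposition: (1/90)/(w - 7) - (1/9)/(w + 2) + (1/10)/(w + 3). Integrate each term: (1/90) ln|(w - 7)| - (1/9) ln|(w + 2)| + (1/10) ln|(w + 3)| + C


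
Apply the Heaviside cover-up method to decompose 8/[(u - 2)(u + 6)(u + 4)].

Cover (u - 2), u=2: α = 8/[(2 + 6)(2 + 4)] = 1/6. Cover (u + 6), u=-6: β = 8/[(-6 - 2)(-6 + 4)] = 1/2. Cover (u + 4), u=-4: γ = 8/[(-4 - 2)(-4 + 6)] = -2/3.
Result: (1/6)/(u - 2) + (1/2)/(u + 6) - (2/3)/(u + 4)


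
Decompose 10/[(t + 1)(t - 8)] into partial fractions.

10/(t + 1)(t - 8) = A/(t + 1) + B/(t - 8). A = 10/(-1 - 8) = -10/9, B = 10/(8 + 1) = 10/9
Result: (-10/9)/(t + 1) + (10/9)/(t - 8)


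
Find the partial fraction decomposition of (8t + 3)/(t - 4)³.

(8t + 3) = A(t - 4)² + B(t - 4) + C. At t = 4: C = 8·4 + 3 = 35. Coefficients: A = 0, B = 8
Result: 8/(t - 4)² + 35/(t - 4)³


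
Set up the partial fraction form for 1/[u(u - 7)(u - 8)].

Three distinct linear factors: P/u + Q/(u - 7) + R/(u - 8)


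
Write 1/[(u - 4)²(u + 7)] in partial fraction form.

Cover-up at u=-7: R = 1/(-7 - 4)² = 1/121. Cover-up at u=4: Q = 1/(4 + 7) = 1/11. Comparing u² coeff: P = -R = -1/121
Result: (-1/121)/(u - 4) + (1/11)/(u - 4)² + (1/121)/(u + 7)


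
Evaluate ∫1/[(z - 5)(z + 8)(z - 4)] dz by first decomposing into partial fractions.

Cover-up: P = 1/13, Q = 1/156, R = -1/12. Decomposition: (1/13)/(z - 5) + (1/156)/(z + 8) - (1/12)/(z - 4). Integrate each term: (1/13) ln|(z - 5)| + (1/156) ln|(z + 8)| - (1/12) ln|(z - 4)| + C


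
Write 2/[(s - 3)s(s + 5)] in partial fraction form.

Using cover-up method: A = 1/12, B = -2/15, C = 1/20
Result: (1/12)/(s - 3) - (2/15)/s + (1/20)/(s + 5)


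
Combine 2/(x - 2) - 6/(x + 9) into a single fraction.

Common denominator (x - 2)(x + 9). Numerator: 2(x + 9) - 6(x - 2) = (2x + 18) - (6x - 12) = -4x + 30
Result: (-4x + 30)/[(x - 2)(x + 9)]


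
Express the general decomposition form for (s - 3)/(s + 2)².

Repeated linear factor: P/(s + 2) + Q/(s + 2)²


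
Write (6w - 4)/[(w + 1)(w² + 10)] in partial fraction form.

At w=-1: α = (6·(-1) - 4)/((-1)² + 10) = -10/11. β = -α = 10/11, γ = 6 - (-1)·α = 56/11
Result: (-10/11)/(w + 1) + ((10/11)w + 56/11)/(w² + 10)


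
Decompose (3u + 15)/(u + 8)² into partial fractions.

(3u + 15) = P(u + 8) + Q. At u = -8: Q = 3·(-8) + 15 = -9. Coeff of u: P = 3
Result: 3/(u + 8) - 9/(u + 8)²


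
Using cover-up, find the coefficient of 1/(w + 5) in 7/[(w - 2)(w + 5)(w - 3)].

Cover (w + 5), set w=-5: 7/[(-5 - 2)(-5 - 3)] = 1/8


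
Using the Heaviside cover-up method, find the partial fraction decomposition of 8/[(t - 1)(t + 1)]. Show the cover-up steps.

Cover (t - 1): set t=1, get P = 8/(1 + 1) = 4. Cover (t + 1): set t=-1, get Q = 8/(-1 - 1) = -4.
Result: 4/(t - 1) - 4/(t + 1)


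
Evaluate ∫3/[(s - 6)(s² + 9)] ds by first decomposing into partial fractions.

Cover-up at s=6: A = 3/(6²+9) = 1/15. Coeff matching: B = -1/15, C = -2/5. Decomposition: (1/15)/(s - 6) - ((1/15)s + 2/5)/(s² + 9). Integrate: linear → ln, quadratic → (1/2)ln + arctan: (1/15) ln|(s - 6)| - (1/30) ln(s² + 9) - (2/15) arctan(s/3) + C


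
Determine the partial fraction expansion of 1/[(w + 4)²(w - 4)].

Cover-up at w=4: γ = 1/(4 + 4)² = 1/64. Cover-up at w=-4: β = 1/(-4 - 4) = -1/8. Comparing w² coeff: α = -γ = -1/64
Result: (-1/64)/(w + 4) - (1/8)/(w + 4)² + (1/64)/(w - 4)


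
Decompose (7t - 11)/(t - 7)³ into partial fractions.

(7t - 11) = A(t - 7)² + B(t - 7) + C. At t = 7: C = 7·7 - 11 = 38. Coefficients: A = 0, B = 7
Result: 7/(t - 7)² + 38/(t - 7)³


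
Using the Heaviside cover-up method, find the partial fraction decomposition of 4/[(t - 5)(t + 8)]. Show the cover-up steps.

Cover (t - 5): set t=5, get A = 4/(5 + 8) = 4/13. Cover (t + 8): set t=-8, get B = 4/(-8 - 5) = -4/13.
Result: (4/13)/(t - 5) - (4/13)/(t + 8)


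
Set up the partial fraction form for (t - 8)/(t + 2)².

Repeated linear factor: P/(t + 2) + Q/(t + 2)²


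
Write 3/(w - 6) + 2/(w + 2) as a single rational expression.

Common denominator (w - 6)(w + 2). Numerator: 3(w + 2) + 2(w - 6) = (3w + 6) + (2w - 12) = 5w - 6
Result: (5w - 6)/[(w - 6)(w + 2)]


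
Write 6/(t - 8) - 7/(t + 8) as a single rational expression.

Common denominator (t - 8)(t + 8). Numerator: 6(t + 8) - 7(t - 8) = (6t + 48) - (7t - 56) = -t + 104
Result: (-t + 104)/[(t - 8)(t + 8)]


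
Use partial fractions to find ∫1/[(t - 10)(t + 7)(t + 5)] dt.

Cover-up: α = 1/255, β = 1/34, γ = -1/30. Decomposition: (1/255)/(t - 10) + (1/34)/(t + 7) - (1/30)/(t + 5). Integrate each term: (1/255) ln|(t - 10)| + (1/34) ln|(t + 7)| - (1/30) ln|(t + 5)| + C


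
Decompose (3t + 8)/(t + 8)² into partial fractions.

(3t + 8) = P(t + 8) + Q. At t = -8: Q = 3·(-8) + 8 = -16. Coeff of t: P = 3
Result: 3/(t + 8) - 16/(t + 8)²


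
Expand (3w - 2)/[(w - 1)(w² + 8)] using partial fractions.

At w=1: P = (3·1 - 2)/(1² + 8) = 1/9. Q = -P = -1/9, R = 3 - 1·P = 26/9
Result: (1/9)/(w - 1) - ((1/9)w - 26/9)/(w² + 8)


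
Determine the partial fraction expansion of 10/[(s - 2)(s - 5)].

10/(s - 2)(s - 5) = α/(s - 2) + β/(s - 5). α = 10/(2 - 5) = -10/3, β = 10/(5 - 2) = 10/3
Result: (-10/3)/(s - 2) + (10/3)/(s - 5)


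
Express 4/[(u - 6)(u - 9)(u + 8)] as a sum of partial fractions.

Using cover-up method: A = -2/21, B = 4/51, C = 2/119
Result: (-2/21)/(u - 6) + (4/51)/(u - 9) + (2/119)/(u + 8)


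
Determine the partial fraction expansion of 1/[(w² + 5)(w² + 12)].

Coefficient matching gives α = γ = 0, β = 1/(12-5) = 1/7, δ = -β = -1/7
Result: (1/7)/(w² + 5) - (1/7)/(w² + 12)


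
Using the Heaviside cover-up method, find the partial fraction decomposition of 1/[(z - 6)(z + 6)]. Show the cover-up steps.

Cover (z - 6): set z=6, get A = 1/(6 + 6) = 1/12. Cover (z + 6): set z=-6, get B = 1/(-6 - 6) = -1/12.
Result: (1/12)/(z - 6) - (1/12)/(z + 6)


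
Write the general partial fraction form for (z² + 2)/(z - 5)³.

Repeated linear factor (power 3): A/(z - 5) + B/(z - 5)² + C/(z - 5)³


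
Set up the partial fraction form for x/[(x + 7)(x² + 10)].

Linear + irreducible quadratic: P/(x + 7) + (Qx + R)/(x² + 10)


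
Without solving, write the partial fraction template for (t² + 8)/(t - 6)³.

Repeated linear factor (power 3): A/(t - 6) + B/(t - 6)² + C/(t - 6)³


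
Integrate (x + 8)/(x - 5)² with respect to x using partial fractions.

Decompose: P = 1, Q = 1·5 + 8 = 13, so (x + 8)/(x - 5)² = 1/(x - 5) + 13/(x - 5)². Integrate: ∫ P/(x - 5) dx = ln|(x - 5)|; ∫ Q/(x - 5)² dx = -13/(x - 5). Sum: ln|(x - 5)| - 13/(x - 5) + C


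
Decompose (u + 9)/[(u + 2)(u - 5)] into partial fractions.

At u=-2: P = (1·(-2) + 9)/(-2 - 5) = -1. At u=5: Q = (1·5 + 9)/(5 + 2) = 2
Result: -1/(u + 2) + 2/(u - 5)


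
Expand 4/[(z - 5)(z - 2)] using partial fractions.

4/(z - 5)(z - 2) = α/(z - 5) + β/(z - 2). α = 4/(5 - 2) = 4/3, β = 4/(2 - 5) = -4/3
Result: (4/3)/(z - 5) - (4/3)/(z - 2)


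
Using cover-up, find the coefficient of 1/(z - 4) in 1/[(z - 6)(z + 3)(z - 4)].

Cover (z - 4), set z=4: 1/[(4 - 6)(4 + 3)] = -1/14


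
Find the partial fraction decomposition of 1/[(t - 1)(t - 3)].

1/(t - 1)(t - 3) = α/(t - 1) + β/(t - 3). α = 1/(1 - 3) = -1/2, β = 1/(3 - 1) = 1/2
Result: (-1/2)/(t - 1) + (1/2)/(t - 3)


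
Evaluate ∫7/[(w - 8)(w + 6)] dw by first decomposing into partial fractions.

Decompose: 7/[(w - 8)(w + 6)] = (1/2)/(w - 8) - (1/2)/(w + 6). Integrate each term: (1/2) ln|(w - 8)| - (1/2) ln|(w + 6)| + C


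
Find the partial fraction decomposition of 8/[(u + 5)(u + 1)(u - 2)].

Using cover-up method: α = 2/7, β = -2/3, γ = 8/21
Result: (2/7)/(u + 5) - (2/3)/(u + 1) + (8/21)/(u - 2)


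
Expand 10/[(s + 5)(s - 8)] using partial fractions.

10/(s + 5)(s - 8) = A/(s + 5) + B/(s - 8). A = 10/(-5 - 8) = -10/13, B = 10/(8 + 5) = 10/13
Result: (-10/13)/(s + 5) + (10/13)/(s - 8)


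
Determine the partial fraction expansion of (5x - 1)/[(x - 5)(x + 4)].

At x=5: α = (5·5 - 1)/(5 + 4) = 8/3. At x=-4: β = (5·(-4) - 1)/(-4 - 5) = 7/3
Result: (8/3)/(x - 5) + (7/3)/(x + 4)


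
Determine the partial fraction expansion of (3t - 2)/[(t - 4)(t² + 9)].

At t=4: P = (3·4 - 2)/(4² + 9) = 2/5. Q = -P = -2/5, R = 3 - 4·P = 7/5
Result: (2/5)/(t - 4) - ((2/5)t - 7/5)/(t² + 9)


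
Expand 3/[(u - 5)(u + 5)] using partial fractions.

3/(u - 5)(u + 5) = P/(u - 5) + Q/(u + 5). P = 3/(5 + 5) = 3/10, Q = 3/(-5 - 5) = -3/10
Result: (3/10)/(u - 5) - (3/10)/(u + 5)


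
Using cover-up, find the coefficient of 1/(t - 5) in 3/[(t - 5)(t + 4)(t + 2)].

Cover (t - 5), set t=5: 3/[(5 + 4)(5 + 2)] = 1/21


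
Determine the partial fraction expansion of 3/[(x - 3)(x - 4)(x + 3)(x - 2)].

Using Heaviside cover-up: (-1/2)/(x - 3) + (3/14)/(x - 4) - (1/70)/(x + 3) + (3/10)/(x - 2)


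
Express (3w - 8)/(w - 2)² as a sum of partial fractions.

(3w - 8) = A(w - 2) + B. At w = 2: B = 3·2 - 8 = -2. Coeff of w: A = 3
Result: 3/(w - 2) - 2/(w - 2)²


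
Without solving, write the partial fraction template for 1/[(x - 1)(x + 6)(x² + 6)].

Two linear + quadratic: α/(x - 1) + β/(x + 6) + (γx + δ)/(x² + 6)


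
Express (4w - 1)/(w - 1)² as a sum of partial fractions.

(4w - 1) = P(w - 1) + Q. At w = 1: Q = 4·1 - 1 = 3. Coeff of w: P = 4
Result: 4/(w - 1) + 3/(w - 1)²


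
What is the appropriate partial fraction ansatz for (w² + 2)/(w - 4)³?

Repeated linear factor (power 3): A/(w - 4) + B/(w - 4)² + C/(w - 4)³


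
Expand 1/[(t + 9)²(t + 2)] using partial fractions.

Cover-up at t=-2: R = 1/(-2 + 9)² = 1/49. Cover-up at t=-9: Q = 1/(-9 + 2) = -1/7. Comparing t² coeff: P = -R = -1/49
Result: (-1/49)/(t + 9) - (1/7)/(t + 9)² + (1/49)/(t + 2)


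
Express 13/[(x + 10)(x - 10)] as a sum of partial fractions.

13/(x + 10)(x - 10) = α/(x + 10) + β/(x - 10). α = 13/(-10 - 10) = -13/20, β = 13/(10 + 10) = 13/20
Result: (-13/20)/(x + 10) + (13/20)/(x - 10)


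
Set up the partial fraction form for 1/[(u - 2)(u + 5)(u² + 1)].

Two linear + quadratic: P/(u - 2) + Q/(u + 5) + (Ru + S)/(u² + 1)


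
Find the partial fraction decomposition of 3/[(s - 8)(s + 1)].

3/(s - 8)(s + 1) = A/(s - 8) + B/(s + 1). A = 3/(8 + 1) = 1/3, B = 3/(-1 - 8) = -1/3
Result: (1/3)/(s - 8) - (1/3)/(s + 1)


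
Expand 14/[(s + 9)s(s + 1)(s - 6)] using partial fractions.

Using Heaviside cover-up: (-7/540)/(s + 9) - (7/27)/s + (1/4)/(s + 1) + (1/45)/(s - 6)


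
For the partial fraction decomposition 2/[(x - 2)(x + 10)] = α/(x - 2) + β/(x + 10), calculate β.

Cover-up at x = -10: β = 2/(-10 - 2) = -2/12 = -1/6


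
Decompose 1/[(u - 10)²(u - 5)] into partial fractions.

Cover-up at u=5: C = 1/(5 - 10)² = 1/25. Cover-up at u=10: B = 1/(10 - 5) = 1/5. Comparing u² coeff: A = -C = -1/25
Result: (-1/25)/(u - 10) + (1/5)/(u - 10)² + (1/25)/(u - 5)


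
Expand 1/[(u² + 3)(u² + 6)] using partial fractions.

Coefficient matching gives A = C = 0, B = 1/(6-3) = 1/3, D = -B = -1/3
Result: (1/3)/(u² + 3) - (1/3)/(u² + 6)


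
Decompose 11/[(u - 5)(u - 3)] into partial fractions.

11/(u - 5)(u - 3) = P/(u - 5) + Q/(u - 3). P = 11/(5 - 3) = 11/2, Q = 11/(3 - 5) = -11/2
Result: (11/2)/(u - 5) - (11/2)/(u - 3)


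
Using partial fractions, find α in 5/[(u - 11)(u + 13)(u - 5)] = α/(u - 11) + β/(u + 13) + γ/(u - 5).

Cover-up at u = 11: α = 5/[(11 + 13)(11 - 5)] = 5/[(24)(6)] = 5/144


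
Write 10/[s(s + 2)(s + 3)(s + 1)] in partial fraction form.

Using Heaviside cover-up: (5/3)/s + 5/(s + 2) - (5/3)/(s + 3) - 5/(s + 1)


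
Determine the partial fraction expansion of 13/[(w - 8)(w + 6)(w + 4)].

Using cover-up method: A = 13/168, B = 13/28, C = -13/24
Result: (13/168)/(w - 8) + (13/28)/(w + 6) - (13/24)/(w + 4)


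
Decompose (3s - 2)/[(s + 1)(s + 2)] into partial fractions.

At s=-1: P = (3·(-1) - 2)/(-1 + 2) = -5. At s=-2: Q = (3·(-2) - 2)/(-2 + 1) = 8
Result: -5/(s + 1) + 8/(s + 2)


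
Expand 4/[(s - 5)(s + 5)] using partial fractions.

4/(s - 5)(s + 5) = α/(s - 5) + β/(s + 5). α = 4/(5 + 5) = 2/5, β = 4/(-5 - 5) = -2/5
Result: (2/5)/(s - 5) - (2/5)/(s + 5)


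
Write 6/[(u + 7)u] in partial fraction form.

6/(u + 7)u = A/(u + 7) + B/u. A = 6/(-7 - 0) = -6/7, B = 6/(0 + 7) = 6/7
Result: (-6/7)/(u + 7) + (6/7)/u


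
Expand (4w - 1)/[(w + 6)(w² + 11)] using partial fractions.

At w=-6: A = (4·(-6) - 1)/((-6)² + 11) = -25/47. B = -A = 25/47, C = 4 - (-6)·A = 38/47
Result: (-25/47)/(w + 6) + ((25/47)w + 38/47)/(w² + 11)


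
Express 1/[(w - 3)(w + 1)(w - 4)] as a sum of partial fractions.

Using cover-up method: α = -1/4, β = 1/20, γ = 1/5
Result: (-1/4)/(w - 3) + (1/20)/(w + 1) + (1/5)/(w - 4)


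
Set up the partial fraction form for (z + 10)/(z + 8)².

Repeated linear factor: α/(z + 8) + β/(z + 8)²


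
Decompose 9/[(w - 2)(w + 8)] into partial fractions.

9/(w - 2)(w + 8) = A/(w - 2) + B/(w + 8). A = 9/(2 + 8) = 9/10, B = 9/(-8 - 2) = -9/10
Result: (9/10)/(w - 2) - (9/10)/(w + 8)


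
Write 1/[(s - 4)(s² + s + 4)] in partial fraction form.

Cover-up at s = 4: α = 1/(4² + 1·4 + 4) = 1/24. Then β = -α = -1/24, γ = -α·(1 + 4) = -5/24
Result: (1/24)/(s - 4) - ((1/24)s + 5/24)/(s² + s + 4)


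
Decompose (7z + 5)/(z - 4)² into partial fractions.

(7z + 5) = P(z - 4) + Q. At z = 4: Q = 7·4 + 5 = 33. Coeff of z: P = 7
Result: 7/(z - 4) + 33/(z - 4)²


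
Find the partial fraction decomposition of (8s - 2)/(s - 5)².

(8s - 2) = α(s - 5) + β. At s = 5: β = 8·5 - 2 = 38. Coeff of s: α = 8
Result: 8/(s - 5) + 38/(s - 5)²


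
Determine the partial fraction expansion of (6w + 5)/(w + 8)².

(6w + 5) = A(w + 8) + B. At w = -8: B = 6·(-8) + 5 = -43. Coeff of w: A = 6
Result: 6/(w + 8) - 43/(w + 8)²


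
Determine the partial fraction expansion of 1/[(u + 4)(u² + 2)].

Cover-up at u = -4: P = 1/((-4)² + 2) = 1/18. Then Q = -P = -1/18, R = -P·(0 - 4) = 2/9
Result: (1/18)/(u + 4) - ((1/18)u - 2/9)/(u² + 2)


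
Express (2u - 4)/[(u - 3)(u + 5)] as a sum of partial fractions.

At u=3: P = (2·3 - 4)/(3 + 5) = 1/4. At u=-5: Q = (2·(-5) - 4)/(-5 - 3) = 7/4
Result: (1/4)/(u - 3) + (7/4)/(u + 5)


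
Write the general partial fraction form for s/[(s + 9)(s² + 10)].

Linear + irreducible quadratic: α/(s + 9) + (βs + γ)/(s² + 10)


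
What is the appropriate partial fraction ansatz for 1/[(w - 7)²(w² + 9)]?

Repeated linear + quadratic: P/(w - 7) + Q/(w - 7)² + (Rw + S)/(w² + 9)


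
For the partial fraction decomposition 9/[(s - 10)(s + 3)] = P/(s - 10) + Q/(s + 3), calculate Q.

Cover-up at s = -3: Q = 9/(-3 - 10) = -9/13


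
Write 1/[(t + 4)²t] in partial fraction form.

Cover-up at t=0: C = 1/(0 + 4)² = 1/16. Cover-up at t=-4: B = 1/(-4 - 0) = -1/4. Comparing t² coeff: A = -C = -1/16
Result: (-1/16)/(t + 4) - (1/4)/(t + 4)² + (1/16)/t


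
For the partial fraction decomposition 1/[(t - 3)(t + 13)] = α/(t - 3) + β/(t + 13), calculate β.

Cover-up at t = -13: β = 1/(-13 - 3) = -1/16


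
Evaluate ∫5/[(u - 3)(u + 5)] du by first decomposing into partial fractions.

Decompose: 5/[(u - 3)(u + 5)] = (5/8)/(u - 3) - (5/8)/(u + 5). Integrate each term: (5/8) ln|(u - 3)| - (5/8) ln|(u + 5)| + C


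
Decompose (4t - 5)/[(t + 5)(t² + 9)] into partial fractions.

At t=-5: A = (4·(-5) - 5)/((-5)² + 9) = -25/34. B = -A = 25/34, C = 4 - (-5)·A = 11/34
Result: (-25/34)/(t + 5) + ((25/34)t + 11/34)/(t² + 9)


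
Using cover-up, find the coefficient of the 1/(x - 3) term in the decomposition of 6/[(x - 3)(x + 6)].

Cover (x - 3), set x=3: 6/((x + 6) at x=3) = 6/(9) = 2/3


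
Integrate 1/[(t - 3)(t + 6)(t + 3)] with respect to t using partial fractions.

Cover-up: α = 1/54, β = 1/27, γ = -1/18. Decomposition: (1/54)/(t - 3) + (1/27)/(t + 6) - (1/18)/(t + 3). Integrate each term: (1/54) ln|(t - 3)| + (1/27) ln|(t + 6)| - (1/18) ln|(t + 3)| + C


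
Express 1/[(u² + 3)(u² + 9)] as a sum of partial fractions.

Coefficient matching gives P = R = 0, Q = 1/(9-3) = 1/6, S = -Q = -1/6
Result: (1/6)/(u² + 3) - (1/6)/(u² + 9)


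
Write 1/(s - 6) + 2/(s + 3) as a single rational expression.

Common denominator (s - 6)(s + 3). Numerator: 1(s + 3) + 2(s - 6) = (s + 3) + (2s - 12) = 3s - 9
Result: (3s - 9)/[(s - 6)(s + 3)]


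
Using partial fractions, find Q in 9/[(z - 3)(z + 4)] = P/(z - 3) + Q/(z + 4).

Cover-up at z = -4: Q = 9/(-4 - 3) = -9/7


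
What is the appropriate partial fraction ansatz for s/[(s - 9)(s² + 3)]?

Linear + irreducible quadratic: A/(s - 9) + (Bs + C)/(s² + 3)


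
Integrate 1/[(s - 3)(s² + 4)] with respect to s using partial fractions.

Cover-up at s=3: α = 1/(3²+4) = 1/13. Coeff matching: β = -1/13, γ = -3/13. Decomposition: (1/13)/(s - 3) - ((1/13)s + 3/13)/(s² + 4). Integrate: linear → ln, quadratic → (1/2)ln + arctan: (1/13) ln|(s - 3)| - (1/26) ln(s² + 4) - (3/26) arctan(s/2) + C


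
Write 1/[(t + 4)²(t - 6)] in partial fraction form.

Cover-up at t=6: C = 1/(6 + 4)² = 1/100. Cover-up at t=-4: B = 1/(-4 - 6) = -1/10. Comparing t² coeff: A = -C = -1/100
Result: (-1/100)/(t + 4) - (1/10)/(t + 4)² + (1/100)/(t - 6)


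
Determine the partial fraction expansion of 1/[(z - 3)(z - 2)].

1/(z - 3)(z - 2) = α/(z - 3) + β/(z - 2). α = 1/(3 - 2) = 1, β = 1/(2 - 3) = -1
Result: 1/(z - 3) - 1/(z - 2)


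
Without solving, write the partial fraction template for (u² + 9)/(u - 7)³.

Repeated linear factor (power 3): A/(u - 7) + B/(u - 7)² + C/(u - 7)³


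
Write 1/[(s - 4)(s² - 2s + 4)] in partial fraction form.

Cover-up at s = 4: P = 1/(4² - 2·4 + 4) = 1/12. Then Q = -P = -1/12, R = -P·(-2 + 4) = -1/6
Result: (1/12)/(s - 4) - ((1/12)s + 1/6)/(s² - 2s + 4)


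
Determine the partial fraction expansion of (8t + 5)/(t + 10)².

(8t + 5) = α(t + 10) + β. At t = -10: β = 8·(-10) + 5 = -75. Coeff of t: α = 8
Result: 8/(t + 10) - 75/(t + 10)²


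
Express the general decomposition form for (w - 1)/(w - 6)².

Repeated linear factor: A/(w - 6) + B/(w - 6)²


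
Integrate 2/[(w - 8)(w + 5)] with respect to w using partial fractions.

Decompose: 2/[(w - 8)(w + 5)] = (2/13)/(w - 8) - (2/13)/(w + 5). Integrate each term: (2/13) ln|(w - 8)| - (2/13) ln|(w + 5)| + C


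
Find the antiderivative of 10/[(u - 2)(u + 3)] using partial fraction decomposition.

Decompose: 10/[(u - 2)(u + 3)] = 2/(u - 2) - 2/(u + 3). Integrate each term: 2 ln|(u - 2)| - 2 ln|(u + 3)| + C


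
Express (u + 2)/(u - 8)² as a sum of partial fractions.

(u + 2) = α(u - 8) + β. At u = 8: β = 1·8 + 2 = 10. Coeff of u: α = 1
Result: 1/(u - 8) + 10/(u - 8)²


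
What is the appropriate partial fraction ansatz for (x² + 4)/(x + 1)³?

Repeated linear factor (power 3): α/(x + 1) + β/(x + 1)² + γ/(x + 1)³


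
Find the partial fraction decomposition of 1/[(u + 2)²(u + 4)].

Cover-up at u=-4: γ = 1/(-4 + 2)² = 1/4. Cover-up at u=-2: β = 1/(-2 + 4) = 1/2. Comparing u² coeff: α = -γ = -1/4
Result: (-1/4)/(u + 2) + (1/2)/(u + 2)² + (1/4)/(u + 4)


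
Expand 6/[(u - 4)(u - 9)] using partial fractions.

6/(u - 4)(u - 9) = A/(u - 4) + B/(u - 9). A = 6/(4 - 9) = -6/5, B = 6/(9 - 4) = 6/5
Result: (-6/5)/(u - 4) + (6/5)/(u - 9)


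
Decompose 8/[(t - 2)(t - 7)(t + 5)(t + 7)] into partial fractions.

Using Heaviside cover-up: (-8/315)/(t - 2) + (1/105)/(t - 7) + (1/21)/(t + 5) - (2/63)/(t + 7)


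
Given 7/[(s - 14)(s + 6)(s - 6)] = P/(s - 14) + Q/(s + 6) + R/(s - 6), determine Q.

Cover-up at s = -6: Q = 7/[(-6 - 14)(-6 - 6)] = 7/[(-20)(-12)] = 7/240


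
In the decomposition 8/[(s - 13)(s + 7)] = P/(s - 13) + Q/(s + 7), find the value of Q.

Cover-up at s = -7: Q = 8/(-7 - 13) = -8/20 = -2/5


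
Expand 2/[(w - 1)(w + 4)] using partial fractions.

2/(w - 1)(w + 4) = A/(w - 1) + B/(w + 4). A = 2/(1 + 4) = 2/5, B = 2/(-4 - 1) = -2/5
Result: (2/5)/(w - 1) - (2/5)/(w + 4)
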